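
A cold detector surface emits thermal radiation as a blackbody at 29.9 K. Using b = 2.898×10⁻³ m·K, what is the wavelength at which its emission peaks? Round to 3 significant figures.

λ_max ≈ 96.9 μm

Wien's displacement law: λ_max = b/T = (2.898×10⁻³ m·K)/(29.9 K) = 9.692×10⁻⁵ m.
That is 96.9 μm, in the infrared range.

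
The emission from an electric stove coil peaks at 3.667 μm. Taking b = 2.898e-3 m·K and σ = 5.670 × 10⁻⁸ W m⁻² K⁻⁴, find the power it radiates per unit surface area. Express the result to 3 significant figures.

Wien's law: T = b/λ_max = 2.898×10⁻³/3.667×10⁻⁶ = 790.292 K.
Then I = σT⁴ = 5.670×10⁻⁸×(790.292)⁴ = 2.21×10⁴ W/m².

I ≈ 2.21×10⁴ W/m²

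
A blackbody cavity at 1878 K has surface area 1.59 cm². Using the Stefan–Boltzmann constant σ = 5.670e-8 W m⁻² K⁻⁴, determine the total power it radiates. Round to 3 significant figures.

Area A = 1.59 cm² = 1.59×10⁻⁴ m².
P = σAT⁴ = 5.670×10⁻⁸ × 1.59×10⁻⁴ × (1878)⁴ = 112 W.

P ≈ 112 W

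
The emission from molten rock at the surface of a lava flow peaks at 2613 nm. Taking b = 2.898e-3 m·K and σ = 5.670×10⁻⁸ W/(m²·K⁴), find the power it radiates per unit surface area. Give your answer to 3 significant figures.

I ≈ 8.58×10⁴ W/m²

Wien's law: T = b/λ_max = 2.898×10⁻³/2.613×10⁻⁶ = 1109.07 K.
Then I = σT⁴ = 5.670×10⁻⁸×(1109.07)⁴ = 8.58×10⁴ W/m².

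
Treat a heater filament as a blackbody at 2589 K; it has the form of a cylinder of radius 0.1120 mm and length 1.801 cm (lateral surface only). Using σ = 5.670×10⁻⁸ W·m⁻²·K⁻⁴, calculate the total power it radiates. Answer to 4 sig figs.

Lateral area A = 2πrL = 2π×1.120×10⁻⁴×0.01801 = 1.26739×10⁻⁵ m².
P = σAT⁴ = 5.670×10⁻⁸ × 1.26739×10⁻⁵ × (2589)⁴ = 32.29 W.

P ≈ 32.29 W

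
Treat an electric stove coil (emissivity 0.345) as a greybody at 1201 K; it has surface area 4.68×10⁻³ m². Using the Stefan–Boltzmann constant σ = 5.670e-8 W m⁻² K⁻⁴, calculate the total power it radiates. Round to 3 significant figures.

Area A = 4.68×10⁻³ m².
P = εσAT⁴ = 0.345 × 5.670×10⁻⁸ × 4.68×10⁻³ × (1201)⁴ = 190 W.

P ≈ 190 W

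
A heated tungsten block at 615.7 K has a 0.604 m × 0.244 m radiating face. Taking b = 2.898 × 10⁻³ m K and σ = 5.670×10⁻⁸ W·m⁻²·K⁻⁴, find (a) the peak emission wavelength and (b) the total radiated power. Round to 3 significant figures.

(a) λ_max = b/T = 2.898×10⁻³/615.7 = 4.707×10⁻⁶ m = 4.71 μm.
Area A = 0.604 × 0.244 = 0.147376 m².
(b) P = σAT⁴ = 5.670×10⁻⁸×0.147376×(615.7)⁴ = 1.20×10³ W.

λ_max ≈ 4.71 μm; P ≈ 1.20×10³ W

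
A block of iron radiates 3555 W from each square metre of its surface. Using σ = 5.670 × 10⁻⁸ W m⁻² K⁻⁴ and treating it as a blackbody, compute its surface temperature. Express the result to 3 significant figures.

I = σT⁴, so T = (I/σ)^(1/4) = (3555/(5.670×10⁻⁸))^(1/4) = 500 K.

T ≈ 500 K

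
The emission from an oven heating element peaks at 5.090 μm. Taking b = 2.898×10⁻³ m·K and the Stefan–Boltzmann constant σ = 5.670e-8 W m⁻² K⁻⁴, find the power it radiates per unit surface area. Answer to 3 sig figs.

I ≈ 5.96×10³ W/m²

Wien's law: T = b/λ_max = 2.898×10⁻³/5.090×10⁻⁶ = 569.352 K.
Then I = σT⁴ = 5.670×10⁻⁸×(569.352)⁴ = 5.96×10³ W/m².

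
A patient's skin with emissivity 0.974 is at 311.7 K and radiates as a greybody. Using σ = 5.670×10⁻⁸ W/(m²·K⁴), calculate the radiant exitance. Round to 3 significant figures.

Stefan–Boltzmann: I = εσT⁴ = 0.974 × 5.670×10⁻⁸ × (311.7)⁴ = 521 W/m².

I ≈ 521 W/m²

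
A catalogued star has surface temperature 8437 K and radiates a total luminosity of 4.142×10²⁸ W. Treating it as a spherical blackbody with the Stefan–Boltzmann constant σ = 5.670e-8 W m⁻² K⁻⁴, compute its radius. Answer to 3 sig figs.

R ≈ 3.39×10⁹ m

L = 4πR²σT⁴ ⇒ R = √(L/(4πσT⁴)).
σT⁴ = 2.87300×10⁸ W/m², so R = √(4.142×10²⁸/(4π×2.87300×10⁸)) = 3.39×10⁹ m.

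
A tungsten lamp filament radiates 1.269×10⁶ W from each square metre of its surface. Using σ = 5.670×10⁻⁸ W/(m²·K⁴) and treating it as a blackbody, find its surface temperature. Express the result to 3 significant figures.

T ≈ 2.18×10³ K

I = σT⁴, so T = (I/σ)^(1/4) = (1.269×10⁶/(5.670×10⁻⁸))^(1/4) = 2.18×10³ K.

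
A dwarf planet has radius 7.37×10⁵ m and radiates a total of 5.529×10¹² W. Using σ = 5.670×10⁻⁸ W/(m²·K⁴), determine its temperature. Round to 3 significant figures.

T ≈ 61.5 K

Surface area A = 4πR² = 4π(7.37×10⁵ m)² = 6.82566×10¹² m².
P = σAT⁴ ⇒ T = (P/(σA))^(1/4) = (5.529×10¹²/(5.670×10⁻⁸×6.82566×10¹²))^(1/4) = 61.5 K.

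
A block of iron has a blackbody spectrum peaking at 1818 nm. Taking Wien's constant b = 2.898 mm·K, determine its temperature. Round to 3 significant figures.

Wien's law gives T = b/λ_max = (2.898×10⁻³ m·K)/(1.818×10⁻⁶ m) = 1.59×10³ K.

T ≈ 1.59×10³ K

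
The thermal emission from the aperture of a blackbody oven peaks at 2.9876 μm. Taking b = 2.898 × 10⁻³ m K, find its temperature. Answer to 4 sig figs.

T ≈ 970.0 K

Wien's law gives T = b/λ_max = (2.898×10⁻³ m·K)/(2.9876×10⁻⁶ m) = 970.0 K.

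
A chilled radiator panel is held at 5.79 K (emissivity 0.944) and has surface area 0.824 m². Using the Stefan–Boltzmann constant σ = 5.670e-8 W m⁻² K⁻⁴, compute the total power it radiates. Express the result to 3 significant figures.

Area A = 0.824 m².
P = εσAT⁴ = 0.944 × 5.670×10⁻⁸ × 0.824 × (5.79)⁴ = 4.96×10⁻⁵ W.

P ≈ 4.96×10⁻⁵ W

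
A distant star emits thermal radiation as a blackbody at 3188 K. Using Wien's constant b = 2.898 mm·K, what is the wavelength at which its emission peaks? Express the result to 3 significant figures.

λ_max ≈ 0.909 μm

Wien's displacement law: λ_max = b/T = (2.898×10⁻³ m·K)/(3188 K) = 9.090×10⁻⁷ m.
That is 0.909 μm, in the infrared range.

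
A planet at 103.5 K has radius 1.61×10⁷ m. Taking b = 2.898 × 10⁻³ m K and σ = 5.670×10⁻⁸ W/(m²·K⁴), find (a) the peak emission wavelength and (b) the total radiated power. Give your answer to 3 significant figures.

λ_max ≈ 28.0 μm; P ≈ 2.12×10¹⁶ W

(a) λ_max = b/T = 2.898×10⁻³/103.5 = 2.800×10⁻⁵ m = 28.0 μm.
Surface area A = 4πR² = 4π(1.61×10⁷ m)² = 3.25733×10¹⁵ m².
(b) P = σAT⁴ = 5.670×10⁻⁸×3.25733×10¹⁵×(103.5)⁴ = 2.12×10¹⁶ W.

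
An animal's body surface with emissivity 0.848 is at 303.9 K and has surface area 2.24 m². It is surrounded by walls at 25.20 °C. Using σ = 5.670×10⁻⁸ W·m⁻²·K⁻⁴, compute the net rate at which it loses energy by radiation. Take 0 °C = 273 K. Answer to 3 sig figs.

Surroundings: T = 25.20 °C + 273 = 298.20 K.
Area A = 2.24 m².
Net radiated power P_net = εσA(T⁴ − T₀⁴) = 0.848×5.670×10⁻⁸×2.24×(303.9⁴ − 298.20⁴).
T⁴ − T₀⁴ = 8.52948×10⁹ − 7.90734×10⁹ = 6.22140×10⁸ K⁴, so P_net = 67.0 W.

Net loss ≈ 67.0 W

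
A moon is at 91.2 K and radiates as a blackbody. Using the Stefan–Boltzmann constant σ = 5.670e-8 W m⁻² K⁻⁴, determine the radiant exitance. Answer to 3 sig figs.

Stefan–Boltzmann: I = σT⁴ = 5.670×10⁻⁸ × (91.2)⁴ = 3.92 W/m².

I ≈ 3.92 W/m²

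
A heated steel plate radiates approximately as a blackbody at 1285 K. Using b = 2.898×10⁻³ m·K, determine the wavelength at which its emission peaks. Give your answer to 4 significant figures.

Wien's displacement law: λ_max = b/T = (2.898×10⁻³ m·K)/(1285 K) = 2.2553×10⁻⁶ m.
That is 2255 nm, in the infrared range.

λ_max ≈ 2255 nm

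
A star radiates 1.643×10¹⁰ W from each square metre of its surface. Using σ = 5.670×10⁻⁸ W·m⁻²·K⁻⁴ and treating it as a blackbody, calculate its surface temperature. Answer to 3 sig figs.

T ≈ 2.32×10⁴ K

I = σT⁴, so T = (I/σ)^(1/4) = (1.643×10¹⁰/(5.670×10⁻⁸))^(1/4) = 2.32×10⁴ K.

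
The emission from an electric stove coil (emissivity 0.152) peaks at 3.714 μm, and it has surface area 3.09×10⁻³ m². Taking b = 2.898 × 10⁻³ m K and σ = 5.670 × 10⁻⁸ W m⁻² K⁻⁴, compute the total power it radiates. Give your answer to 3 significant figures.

P ≈ 9.87 W

Wien's law: T = b/λ_max = 2.898×10⁻³/3.714×10⁻⁶ = 780.291 K.
Area A = 3.09×10⁻³ m².
Then P = εσAT⁴ = 0.152×5.670×10⁻⁸×3.09×10⁻³×(780.291)⁴ = 9.87 W.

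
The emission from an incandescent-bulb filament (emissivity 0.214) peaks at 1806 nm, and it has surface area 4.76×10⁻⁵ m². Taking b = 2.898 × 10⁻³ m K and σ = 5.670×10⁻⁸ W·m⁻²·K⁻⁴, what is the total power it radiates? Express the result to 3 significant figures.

Wien's law: T = b/λ_max = 2.898×10⁻³/1.806×10⁻⁶ = 1604.65 K.
Area A = 4.76×10⁻⁵ m².
Then P = εσAT⁴ = 0.214×5.670×10⁻⁸×4.76×10⁻⁵×(1604.65)⁴ = 3.83 W.

P ≈ 3.83 W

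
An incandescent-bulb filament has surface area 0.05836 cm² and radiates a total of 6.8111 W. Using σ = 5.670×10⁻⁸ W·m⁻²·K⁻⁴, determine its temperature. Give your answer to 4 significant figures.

T ≈ 2130 K

Area A = 0.05836 cm² = 5.836×10⁻⁶ m².
P = σAT⁴ ⇒ T = (P/(σA))^(1/4) = (6.8111/(5.670×10⁻⁸×5.836×10⁻⁶))^(1/4) = 2130 K.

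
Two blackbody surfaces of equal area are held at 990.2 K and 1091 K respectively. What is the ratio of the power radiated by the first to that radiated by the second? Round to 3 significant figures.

With equal areas, P₁/P₂ = (T₁/T₂)⁴ = (990.2/1091)⁴ = 0.679.

P₁/P₂ ≈ 0.679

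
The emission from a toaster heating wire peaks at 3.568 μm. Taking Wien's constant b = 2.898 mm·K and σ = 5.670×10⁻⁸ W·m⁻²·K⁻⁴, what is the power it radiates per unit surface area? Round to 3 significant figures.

Wien's law: T = b/λ_max = 2.898×10⁻³/3.568×10⁻⁶ = 812.220 K.
Then I = σT⁴ = 5.670×10⁻⁸×(812.220)⁴ = 2.47×10⁴ W/m².

I ≈ 2.47×10⁴ W/m²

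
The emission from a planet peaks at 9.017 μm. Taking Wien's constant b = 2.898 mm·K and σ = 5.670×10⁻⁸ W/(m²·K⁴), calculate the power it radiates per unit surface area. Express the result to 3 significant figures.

Wien's law: T = b/λ_max = 2.898×10⁻³/9.017×10⁻⁶ = 321.393 K.
Then I = σT⁴ = 5.670×10⁻⁸×(321.393)⁴ = 605 W/m².

I ≈ 605 W/m²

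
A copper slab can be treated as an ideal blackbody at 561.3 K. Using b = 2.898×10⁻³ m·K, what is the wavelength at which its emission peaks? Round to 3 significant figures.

λ_max ≈ 5.16 μm

Wien's displacement law: λ_max = b/T = (2.898×10⁻³ m·K)/(561.3 K) = 5.163×10⁻⁶ m.
That is 5.16 μm, in the infrared range.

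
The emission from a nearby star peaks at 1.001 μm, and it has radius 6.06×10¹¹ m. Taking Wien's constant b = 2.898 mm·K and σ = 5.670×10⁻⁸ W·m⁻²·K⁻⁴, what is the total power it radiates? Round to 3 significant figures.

P ≈ 1.84×10³¹ W

Wien's law: T = b/λ_max = 2.898×10⁻³/1.001×10⁻⁶ = 2895.10 K.
Surface area A = 4πR² = 4π(6.06×10¹¹ m)² = 4.61482×10²⁴ m².
Then P = σAT⁴ = 5.670×10⁻⁸×4.61482×10²⁴×(2895.10)⁴ = 1.84×10³¹ W.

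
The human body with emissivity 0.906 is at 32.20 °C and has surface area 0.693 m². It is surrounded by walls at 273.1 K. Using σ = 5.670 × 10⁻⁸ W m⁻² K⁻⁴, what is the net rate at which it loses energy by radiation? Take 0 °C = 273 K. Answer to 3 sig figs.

Net loss ≈ 111 W

T = 32.20 °C + 273 = 305.20 K.
Area A = 0.693 m².
Net radiated power P_net = εσA(T⁴ − T₀⁴) = 0.906×5.670×10⁻⁸×0.693×(305.20⁴ − 273.1⁴).
T⁴ − T₀⁴ = 8.67637×10⁹ − 5.56271×10⁹ = 3.11366×10⁹ K⁴, so P_net = 111 W.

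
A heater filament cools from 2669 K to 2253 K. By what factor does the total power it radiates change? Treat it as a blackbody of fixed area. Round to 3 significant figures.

P₂/P₁ ≈ 0.508

P ∝ T⁴, so P₂/P₁ = (T₂/T₁)⁴ = (2253/2669)⁴ = (0.844136)⁴ = 0.508.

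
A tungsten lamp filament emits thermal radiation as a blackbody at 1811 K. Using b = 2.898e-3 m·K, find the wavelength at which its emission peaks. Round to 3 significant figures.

Wien's displacement law: λ_max = b/T = (2.898×10⁻³ m·K)/(1811 K) = 1.600×10⁻⁶ m.
That is 1.60×10³ nm, in the infrared range.

λ_max ≈ 1.60×10³ nm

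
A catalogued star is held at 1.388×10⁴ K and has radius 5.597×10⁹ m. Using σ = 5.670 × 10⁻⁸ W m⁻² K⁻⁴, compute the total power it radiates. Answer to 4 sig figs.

P ≈ 8.284×10²⁹ W

Surface area A = 4πR² = 4π(5.597×10⁹ m)² = 3.93659×10²⁰ m².
P = σAT⁴ = 5.670×10⁻⁸ × 3.93659×10²⁰ × (1.388×10⁴)⁴ = 8.284×10²⁹ W.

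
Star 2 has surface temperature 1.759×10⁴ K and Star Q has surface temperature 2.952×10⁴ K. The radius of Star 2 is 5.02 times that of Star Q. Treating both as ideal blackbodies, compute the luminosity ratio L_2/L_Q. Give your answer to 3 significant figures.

L ∝ R²T⁴, so L_2/L_Q = (R_2/R_Q)²(T_2/T_Q)⁴ = (5.02)² × (1.759×10⁴/2.952×10⁴)⁴ = 25.2004 × 0.126066 = 3.18.

L_2/L_Q ≈ 3.18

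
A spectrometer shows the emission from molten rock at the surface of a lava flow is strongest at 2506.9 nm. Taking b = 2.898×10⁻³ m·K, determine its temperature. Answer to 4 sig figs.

Wien's law gives T = b/λ_max = (2.898×10⁻³ m·K)/(2.5069×10⁻⁶ m) = 1156 K.

T ≈ 1156 K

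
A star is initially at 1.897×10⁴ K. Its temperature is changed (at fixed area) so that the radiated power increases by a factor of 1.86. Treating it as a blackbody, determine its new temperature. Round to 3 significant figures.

P ∝ T⁴, so T₂/T₁ = (P₂/P₁)^(1/4) = (1.86)^(1/4) = 1.16783.
T₂ = 1.897×10⁴ × 1.16783 = 2.22×10⁴ K.

T₂ ≈ 2.22×10⁴ K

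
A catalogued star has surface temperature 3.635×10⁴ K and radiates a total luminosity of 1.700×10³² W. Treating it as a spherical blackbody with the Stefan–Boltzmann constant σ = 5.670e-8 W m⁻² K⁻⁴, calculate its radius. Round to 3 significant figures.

R ≈ 1.17×10¹⁰ m

L = 4πR²σT⁴ ⇒ R = √(L/(4πσT⁴)).
σT⁴ = 9.89921×10¹⁰ W/m², so R = √(1.700×10³²/(4π×9.89921×10¹⁰)) = 1.17×10¹⁰ m.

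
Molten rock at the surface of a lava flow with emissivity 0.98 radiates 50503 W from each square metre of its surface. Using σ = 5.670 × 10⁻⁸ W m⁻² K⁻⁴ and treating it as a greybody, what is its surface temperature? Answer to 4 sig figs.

I = εσT⁴, so T = (I/εσ)^(1/4) = (50503/(0.98×5.670×10⁻⁸))^(1/4) = 976.4 K.

T ≈ 976.4 K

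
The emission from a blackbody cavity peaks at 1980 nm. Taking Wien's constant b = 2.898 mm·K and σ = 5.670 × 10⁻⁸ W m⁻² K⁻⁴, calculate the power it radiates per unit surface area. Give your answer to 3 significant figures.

Wien's law: T = b/λ_max = 2.898×10⁻³/1.980×10⁻⁶ = 1463.64 K.
Then I = σT⁴ = 5.670×10⁻⁸×(1463.64)⁴ = 2.60×10⁵ W/m².

I ≈ 2.60×10⁵ W/m²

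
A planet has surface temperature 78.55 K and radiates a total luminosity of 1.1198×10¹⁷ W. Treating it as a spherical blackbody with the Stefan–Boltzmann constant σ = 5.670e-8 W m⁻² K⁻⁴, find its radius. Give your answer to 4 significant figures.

R ≈ 6.425×10⁷ m

L = 4πR²σT⁴ ⇒ R = √(L/(4πσT⁴)).
σT⁴ = 2.15858 W/m², so R = √(1.1198×10¹⁷/(4π×2.15858)) = 6.425×10⁷ m.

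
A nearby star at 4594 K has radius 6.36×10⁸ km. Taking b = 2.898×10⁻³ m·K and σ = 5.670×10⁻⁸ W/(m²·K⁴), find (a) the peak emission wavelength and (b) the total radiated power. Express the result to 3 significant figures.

λ_max ≈ 0.631 μm; P ≈ 1.28×10³² W

(a) λ_max = b/T = 2.898×10⁻³/4594 = 6.308×10⁻⁷ m = 0.631 μm.
Surface area A = 4πR² = 4π(6.36×10¹¹ m)² = 5.08305×10²⁴ m².
(b) P = σAT⁴ = 5.670×10⁻⁸×5.08305×10²⁴×(4594)⁴ = 1.28×10³² W.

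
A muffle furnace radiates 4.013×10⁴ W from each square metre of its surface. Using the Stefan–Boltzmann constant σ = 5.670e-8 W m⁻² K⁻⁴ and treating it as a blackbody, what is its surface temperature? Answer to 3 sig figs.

T ≈ 917 K

I = σT⁴, so T = (I/σ)^(1/4) = (4.013×10⁴/(5.670×10⁻⁸))^(1/4) = 917 K.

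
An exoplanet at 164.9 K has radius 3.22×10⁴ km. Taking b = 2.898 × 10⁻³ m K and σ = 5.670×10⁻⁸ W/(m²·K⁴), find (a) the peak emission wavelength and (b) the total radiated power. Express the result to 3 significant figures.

(a) λ_max = b/T = 2.898×10⁻³/164.9 = 1.757×10⁻⁵ m = 17.6 μm.
Surface area A = 4πR² = 4π(3.22×10⁷ m)² = 1.30293×10¹⁶ m².
(b) P = σAT⁴ = 5.670×10⁻⁸×1.30293×10¹⁶×(164.9)⁴ = 5.46×10¹⁷ W.

λ_max ≈ 17.6 μm; P ≈ 5.46×10¹⁷ W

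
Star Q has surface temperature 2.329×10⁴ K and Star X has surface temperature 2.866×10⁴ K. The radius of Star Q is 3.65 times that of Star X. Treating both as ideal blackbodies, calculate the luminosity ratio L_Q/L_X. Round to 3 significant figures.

L ∝ R²T⁴, so L_Q/L_X = (R_Q/R_X)²(T_Q/T_X)⁴ = (3.65)² × (2.329×10⁴/2.866×10⁴)⁴ = 13.3225 × 0.436087 = 5.81.

L_Q/L_X ≈ 5.81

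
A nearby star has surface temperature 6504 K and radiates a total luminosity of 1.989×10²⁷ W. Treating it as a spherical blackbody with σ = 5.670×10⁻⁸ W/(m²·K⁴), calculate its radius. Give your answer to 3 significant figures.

L = 4πR²σT⁴ ⇒ R = √(L/(4πσT⁴)).
σT⁴ = 1.01462×10⁸ W/m², so R = √(1.989×10²⁷/(4π×1.01462×10⁸)) = 1.25×10⁹ m.

R ≈ 1.25×10⁹ m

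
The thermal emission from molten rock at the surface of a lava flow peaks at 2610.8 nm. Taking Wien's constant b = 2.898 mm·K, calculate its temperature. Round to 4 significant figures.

Wien's law gives T = b/λ_max = (2.898×10⁻³ m·K)/(2.6108×10⁻⁶ m) = 1110 K.

T ≈ 1110 K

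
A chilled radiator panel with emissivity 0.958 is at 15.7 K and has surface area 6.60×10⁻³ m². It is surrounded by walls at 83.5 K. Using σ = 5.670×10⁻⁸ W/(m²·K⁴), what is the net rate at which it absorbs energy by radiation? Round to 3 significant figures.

Area A = 6.60×10⁻³ m².
Net radiated power P_net = εσA(T⁴ − T₀⁴) = 0.958×5.670×10⁻⁸×6.60×10⁻³×(15.7⁴ − 83.5⁴).
T⁴ − T₀⁴ = 60757.3 − 4.86123×10⁷ = -4.85515×10⁷ K⁴, so P_net = -0.0174 W — negative, meaning a net gain of 0.0174 W.

Net gain ≈ 0.0174 W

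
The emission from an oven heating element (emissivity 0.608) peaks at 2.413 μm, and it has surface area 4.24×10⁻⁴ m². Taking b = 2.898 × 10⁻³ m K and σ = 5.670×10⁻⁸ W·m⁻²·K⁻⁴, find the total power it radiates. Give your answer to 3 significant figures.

Wien's law: T = b/λ_max = 2.898×10⁻³/2.413×10⁻⁶ = 1200.99 K.
Area A = 4.24×10⁻⁴ m².
Then P = εσAT⁴ = 0.608×5.670×10⁻⁸×4.24×10⁻⁴×(1200.99)⁴ = 30.4 W.

P ≈ 30.4 W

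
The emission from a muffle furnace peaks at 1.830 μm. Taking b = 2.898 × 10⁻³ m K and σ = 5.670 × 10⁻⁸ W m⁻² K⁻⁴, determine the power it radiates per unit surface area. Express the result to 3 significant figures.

Wien's law: T = b/λ_max = 2.898×10⁻³/1.830×10⁻⁶ = 1583.61 K.
Then I = σT⁴ = 5.670×10⁻⁸×(1583.61)⁴ = 3.57×10⁵ W/m².

I ≈ 3.57×10⁵ W/m²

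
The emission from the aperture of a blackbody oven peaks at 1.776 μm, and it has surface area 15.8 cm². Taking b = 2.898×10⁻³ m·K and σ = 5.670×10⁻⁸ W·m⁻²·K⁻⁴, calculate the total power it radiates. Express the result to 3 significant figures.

Wien's law: T = b/λ_max = 2.898×10⁻³/1.776×10⁻⁶ = 1631.76 K.
Area A = 15.8 cm² = 1.58×10⁻³ m².
Then P = σAT⁴ = 5.670×10⁻⁸×1.58×10⁻³×(1631.76)⁴ = 635 W.

P ≈ 635 W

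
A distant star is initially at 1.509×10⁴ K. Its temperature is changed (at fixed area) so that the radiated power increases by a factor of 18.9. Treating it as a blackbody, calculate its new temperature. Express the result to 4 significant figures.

T₂ ≈ 3.146×10⁴ K

P ∝ T⁴, so T₂/T₁ = (P₂/P₁)^(1/4) = (18.9)^(1/4) = 2.08505.
T₂ = 1.509×10⁴ × 2.08505 = 3.146×10⁴ K.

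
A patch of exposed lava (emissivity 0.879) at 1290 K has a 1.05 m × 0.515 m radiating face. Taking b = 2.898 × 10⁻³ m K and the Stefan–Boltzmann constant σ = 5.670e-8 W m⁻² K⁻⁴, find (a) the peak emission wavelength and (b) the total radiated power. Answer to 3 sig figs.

λ_max ≈ 2.25×10³ nm; P ≈ 7.46×10⁴ W

(a) λ_max = b/T = 2.898×10⁻³/1290 = 2.247×10⁻⁶ m = 2.25×10³ nm.
Area A = 1.05 × 0.515 = 0.54075 m².
(b) P = εσAT⁴ = 0.879×5.670×10⁻⁸×0.54075×(1290)⁴ = 7.46×10⁴ W.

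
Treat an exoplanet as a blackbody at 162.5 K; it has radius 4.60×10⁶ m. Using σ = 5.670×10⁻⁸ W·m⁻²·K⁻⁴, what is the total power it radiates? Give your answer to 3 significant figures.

P ≈ 1.05×10¹⁶ W

Surface area A = 4πR² = 4π(4.60×10⁶ m)² = 2.65904×10¹⁴ m².
P = σAT⁴ = 5.670×10⁻⁸ × 2.65904×10¹⁴ × (162.5)⁴ = 1.05×10¹⁶ W.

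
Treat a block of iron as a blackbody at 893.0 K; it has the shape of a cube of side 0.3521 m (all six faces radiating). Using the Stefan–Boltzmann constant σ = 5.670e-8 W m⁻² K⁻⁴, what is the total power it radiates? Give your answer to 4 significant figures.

P ≈ 2.682×10⁴ W

Area A = 6s² = 6×(0.3521 m)² = 0.743846 m².
P = σAT⁴ = 5.670×10⁻⁸ × 0.743846 × (893.0)⁴ = 2.682×10⁴ W.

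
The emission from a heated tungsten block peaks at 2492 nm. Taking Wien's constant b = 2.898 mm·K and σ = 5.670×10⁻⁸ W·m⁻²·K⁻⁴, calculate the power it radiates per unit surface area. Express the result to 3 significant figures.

I ≈ 1.04×10⁵ W/m²

Wien's law: T = b/λ_max = 2.898×10⁻³/2.492×10⁻⁶ = 1162.92 K.
Then I = σT⁴ = 5.670×10⁻⁸×(1162.92)⁴ = 1.04×10⁵ W/m².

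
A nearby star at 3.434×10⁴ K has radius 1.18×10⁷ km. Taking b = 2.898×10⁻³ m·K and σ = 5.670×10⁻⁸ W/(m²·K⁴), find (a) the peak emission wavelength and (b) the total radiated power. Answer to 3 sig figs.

λ_max ≈ 84.4 nm; P ≈ 1.38×10³² W

(a) λ_max = b/T = 2.898×10⁻³/3.434×10⁴ = 8.439×10⁻⁸ m = 84.4 nm.
Surface area A = 4πR² = 4π(1.18×10¹⁰ m)² = 1.74974×10²¹ m².
(b) P = σAT⁴ = 5.670×10⁻⁸×1.74974×10²¹×(3.434×10⁴)⁴ = 1.38×10³² W.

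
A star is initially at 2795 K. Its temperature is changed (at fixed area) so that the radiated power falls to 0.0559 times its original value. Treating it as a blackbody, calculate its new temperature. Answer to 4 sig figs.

P ∝ T⁴, so T₂/T₁ = (P₂/P₁)^(1/4) = (0.0559)^(1/4) = 0.486243.
T₂ = 2795 × 0.486243 = 1359 K.

T₂ ≈ 1359 K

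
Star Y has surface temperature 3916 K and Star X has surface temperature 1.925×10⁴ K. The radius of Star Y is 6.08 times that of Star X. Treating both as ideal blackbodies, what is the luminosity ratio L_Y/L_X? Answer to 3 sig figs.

L_Y/L_X ≈ 0.0633

L ∝ R²T⁴, so L_Y/L_X = (R_Y/R_X)²(T_Y/T_X)⁴ = (6.08)² × (3916/1.925×10⁴)⁴ = 36.9664 × 1.71257×10⁻³ = 0.0633.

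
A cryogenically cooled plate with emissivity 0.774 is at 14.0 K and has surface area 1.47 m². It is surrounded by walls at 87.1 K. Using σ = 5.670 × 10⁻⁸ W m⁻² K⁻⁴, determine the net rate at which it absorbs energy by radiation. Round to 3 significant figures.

Area A = 1.47 m².
Net radiated power P_net = εσA(T⁴ − T₀⁴) = 0.774×5.670×10⁻⁸×1.47×(14.0⁴ − 87.1⁴).
T⁴ − T₀⁴ = 38416.0 − 5.75536×10⁷ = -5.75152×10⁷ K⁴, so P_net = -3.71 W — negative, meaning a net gain of 3.71 W.

Net gain ≈ 3.71 W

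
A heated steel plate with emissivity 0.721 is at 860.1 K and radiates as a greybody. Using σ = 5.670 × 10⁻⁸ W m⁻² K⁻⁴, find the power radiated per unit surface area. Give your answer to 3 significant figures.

I ≈ 2.24×10⁴ W/m²

Stefan–Boltzmann: I = εσT⁴ = 0.721 × 5.670×10⁻⁸ × (860.1)⁴ = 2.24×10⁴ W/m².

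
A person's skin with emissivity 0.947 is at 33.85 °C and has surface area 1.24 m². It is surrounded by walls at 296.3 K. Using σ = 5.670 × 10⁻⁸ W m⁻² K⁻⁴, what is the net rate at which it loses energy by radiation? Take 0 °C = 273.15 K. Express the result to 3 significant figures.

T = 33.85 °C + 273.15 = 307.00 K.
Area A = 1.24 m².
Net radiated power P_net = εσA(T⁴ − T₀⁴) = 0.947×5.670×10⁻⁸×1.24×(307.00⁴ − 296.3⁴).
T⁴ − T₀⁴ = 8.88287×10⁹ − 7.70773×10⁹ = 1.17514×10⁹ K⁴, so P_net = 78.2 W.

Net loss ≈ 78.2 W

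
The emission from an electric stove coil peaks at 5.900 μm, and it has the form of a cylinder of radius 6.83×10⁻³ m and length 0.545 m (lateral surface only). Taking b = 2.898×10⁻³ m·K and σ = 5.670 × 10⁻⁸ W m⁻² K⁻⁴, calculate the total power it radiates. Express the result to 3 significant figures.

Wien's law: T = b/λ_max = 2.898×10⁻³/5.900×10⁻⁶ = 491.186 K.
Lateral area A = 2πrL = 2π×6.83×10⁻³×0.545 = 0.0233882 m².
Then P = σAT⁴ = 5.670×10⁻⁸×0.0233882×(491.186)⁴ = 77.2 W.

P ≈ 77.2 W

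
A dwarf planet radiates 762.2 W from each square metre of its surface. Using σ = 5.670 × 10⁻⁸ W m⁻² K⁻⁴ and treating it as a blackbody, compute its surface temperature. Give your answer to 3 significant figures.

T ≈ 341 K

I = σT⁴, so T = (I/σ)^(1/4) = (762.2/(5.670×10⁻⁸))^(1/4) = 341 K.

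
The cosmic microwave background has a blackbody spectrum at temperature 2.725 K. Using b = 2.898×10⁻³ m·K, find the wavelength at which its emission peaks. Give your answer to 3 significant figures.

Wien's displacement law: λ_max = b/T = (2.898×10⁻³ m·K)/(2.725 K) = 1.063×10⁻³ m.
That is 1.06 mm, in the microwave range.

λ_max ≈ 1.06 mm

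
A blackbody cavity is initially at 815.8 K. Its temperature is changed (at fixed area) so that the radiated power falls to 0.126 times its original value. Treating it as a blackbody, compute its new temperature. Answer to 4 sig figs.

P ∝ T⁴, so T₂/T₁ = (P₂/P₁)^(1/4) = (0.126)^(1/4) = 0.595789.
T₂ = 815.8 × 0.595789 = 486.0 K.

T₂ ≈ 486.0 K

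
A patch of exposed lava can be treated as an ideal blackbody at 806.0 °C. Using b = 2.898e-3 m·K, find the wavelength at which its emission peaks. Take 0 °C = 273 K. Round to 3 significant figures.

λ_max ≈ 2.69 μm

T = 806.0 °C + 273 = 1079.0 K.
Wien's displacement law: λ_max = b/T = (2.898×10⁻³ m·K)/(1079.0 K) = 2.686×10⁻⁶ m.
That is 2.69 μm, in the infrared range.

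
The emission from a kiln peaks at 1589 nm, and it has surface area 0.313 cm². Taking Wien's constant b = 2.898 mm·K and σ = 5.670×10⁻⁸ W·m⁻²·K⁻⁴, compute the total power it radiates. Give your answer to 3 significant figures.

Wien's law: T = b/λ_max = 2.898×10⁻³/1.589×10⁻⁶ = 1823.79 K.
Area A = 0.313 cm² = 3.13×10⁻⁵ m².
Then P = σAT⁴ = 5.670×10⁻⁸×3.13×10⁻⁵×(1823.79)⁴ = 19.6 W.

P ≈ 19.6 W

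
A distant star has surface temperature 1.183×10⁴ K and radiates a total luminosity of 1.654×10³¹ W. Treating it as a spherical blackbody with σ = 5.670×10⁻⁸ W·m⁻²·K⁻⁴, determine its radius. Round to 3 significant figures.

R ≈ 3.44×10¹⁰ m

L = 4πR²σT⁴ ⇒ R = √(L/(4πσT⁴)).
σT⁴ = 1.11051×10⁹ W/m², so R = √(1.654×10³¹/(4π×1.11051×10⁹)) = 3.44×10¹⁰ m.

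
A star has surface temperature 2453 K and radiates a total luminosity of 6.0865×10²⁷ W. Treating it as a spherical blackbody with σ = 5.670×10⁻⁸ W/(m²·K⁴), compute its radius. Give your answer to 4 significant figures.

L = 4πR²σT⁴ ⇒ R = √(L/(4πσT⁴)).
σT⁴ = 2.05293×10⁶ W/m², so R = √(6.0865×10²⁷/(4π×2.05293×10⁶)) = 1.536×10¹⁰ m.

R ≈ 1.536×10¹⁰ m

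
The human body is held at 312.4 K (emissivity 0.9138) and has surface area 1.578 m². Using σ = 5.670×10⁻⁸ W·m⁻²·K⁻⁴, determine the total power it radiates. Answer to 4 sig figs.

Area A = 1.578 m².
P = εσAT⁴ = 0.9138 × 5.670×10⁻⁸ × 1.578 × (312.4)⁴ = 778.7 W.

P ≈ 778.7 W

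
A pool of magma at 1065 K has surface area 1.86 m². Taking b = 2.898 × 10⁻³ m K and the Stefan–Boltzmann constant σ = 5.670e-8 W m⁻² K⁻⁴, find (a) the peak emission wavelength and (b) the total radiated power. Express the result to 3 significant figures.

(a) λ_max = b/T = 2.898×10⁻³/1065 = 2.721×10⁻⁶ m = 2.72 μm.
Area A = 1.86 m².
(b) P = σAT⁴ = 5.670×10⁻⁸×1.86×(1065)⁴ = 1.36×10⁵ W.

λ_max ≈ 2.72 μm; P ≈ 1.36×10⁵ W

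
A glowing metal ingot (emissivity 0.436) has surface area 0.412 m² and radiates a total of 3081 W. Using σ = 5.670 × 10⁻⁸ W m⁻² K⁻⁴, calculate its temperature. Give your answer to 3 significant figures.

T ≈ 742 K

Area A = 0.412 m².
P = εσAT⁴ ⇒ T = (P/(εσA))^(1/4) = (3081/(0.436×5.670×10⁻⁸×0.412))^(1/4) = 742 K.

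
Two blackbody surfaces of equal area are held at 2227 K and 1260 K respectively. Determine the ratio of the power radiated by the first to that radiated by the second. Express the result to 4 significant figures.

With equal areas, P₁/P₂ = (T₁/T₂)⁴ = (2227/1260)⁴ = 9.759.

P₁/P₂ ≈ 9.759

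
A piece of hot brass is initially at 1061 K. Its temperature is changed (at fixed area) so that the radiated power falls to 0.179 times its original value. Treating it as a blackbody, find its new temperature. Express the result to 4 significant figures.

T₂ ≈ 690.1 K

P ∝ T⁴, so T₂/T₁ = (P₂/P₁)^(1/4) = (0.179)^(1/4) = 0.650449.
T₂ = 1061 × 0.650449 = 690.1 K.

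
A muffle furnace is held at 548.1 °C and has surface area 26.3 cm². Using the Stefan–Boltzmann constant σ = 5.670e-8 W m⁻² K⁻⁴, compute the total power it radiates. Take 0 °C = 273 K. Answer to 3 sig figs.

P ≈ 67.8 W

T = 548.1 °C + 273 = 821.1 K.
Area A = 26.3 cm² = 2.63×10⁻³ m².
P = σAT⁴ = 5.670×10⁻⁸ × 2.63×10⁻³ × (821.1)⁴ = 67.8 W.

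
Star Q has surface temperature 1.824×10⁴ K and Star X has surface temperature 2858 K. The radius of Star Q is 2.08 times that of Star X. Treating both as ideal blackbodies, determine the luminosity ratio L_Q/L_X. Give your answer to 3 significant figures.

L ∝ R²T⁴, so L_Q/L_X = (R_Q/R_X)²(T_Q/T_X)⁴ = (2.08)² × (1.824×10⁴/2858)⁴ = 4.3264 × 1659.02 = 7.18×10³.

L_Q/L_X ≈ 7.18×10³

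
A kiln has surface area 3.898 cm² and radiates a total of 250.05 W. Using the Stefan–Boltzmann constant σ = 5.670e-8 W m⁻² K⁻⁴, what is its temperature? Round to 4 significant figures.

Area A = 3.898 cm² = 3.898×10⁻⁴ m².
P = σAT⁴ ⇒ T = (P/(σA))^(1/4) = (250.05/(5.670×10⁻⁸×3.898×10⁻⁴))^(1/4) = 1834 K.

T ≈ 1834 K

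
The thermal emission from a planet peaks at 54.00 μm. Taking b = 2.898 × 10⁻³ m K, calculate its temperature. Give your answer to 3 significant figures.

Wien's law gives T = b/λ_max = (2.898×10⁻³ m·K)/(5.400×10⁻⁵ m) = 53.7 K.

T ≈ 53.7 K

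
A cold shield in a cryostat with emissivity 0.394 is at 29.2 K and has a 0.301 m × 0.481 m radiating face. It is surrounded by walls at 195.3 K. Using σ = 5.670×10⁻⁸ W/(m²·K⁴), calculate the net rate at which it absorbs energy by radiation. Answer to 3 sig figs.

Net gain ≈ 4.70 W

Area A = 0.301 × 0.481 = 0.144781 m².
Net radiated power P_net = εσA(T⁴ − T₀⁴) = 0.394×5.670×10⁻⁸×0.144781×(29.2⁴ − 195.3⁴).
T⁴ − T₀⁴ = 7.26995×10⁵ − 1.45482×10⁹ = -1.45409×10⁹ K⁴, so P_net = -4.70 W — negative, meaning a net gain of 4.70 W.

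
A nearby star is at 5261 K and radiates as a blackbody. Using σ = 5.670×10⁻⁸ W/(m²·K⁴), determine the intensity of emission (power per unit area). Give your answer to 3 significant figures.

Stefan–Boltzmann: I = σT⁴ = 5.670×10⁻⁸ × (5261)⁴ = 4.34×10⁷ W/m².

I ≈ 4.34×10⁷ W/m²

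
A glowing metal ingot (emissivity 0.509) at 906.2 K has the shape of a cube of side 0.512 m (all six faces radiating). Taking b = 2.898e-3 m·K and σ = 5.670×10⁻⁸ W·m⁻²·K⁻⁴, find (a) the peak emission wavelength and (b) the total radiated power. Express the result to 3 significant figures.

λ_max ≈ 3.20 μm; P ≈ 3.06×10⁴ W

(a) λ_max = b/T = 2.898×10⁻³/906.2 = 3.198×10⁻⁶ m = 3.20 μm.
Area A = 6s² = 6×(0.512 m)² = 1.57286 m².
(b) P = εσAT⁴ = 0.509×5.670×10⁻⁸×1.57286×(906.2)⁴ = 3.06×10⁴ W.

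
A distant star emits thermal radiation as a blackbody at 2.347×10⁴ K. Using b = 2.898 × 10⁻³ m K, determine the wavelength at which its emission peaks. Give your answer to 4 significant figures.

Wien's displacement law: λ_max = b/T = (2.898×10⁻³ m·K)/(2.347×10⁴ K) = 1.2348×10⁻⁷ m.
That is 123.5 nm, in the ultraviolet range.

λ_max ≈ 123.5 nm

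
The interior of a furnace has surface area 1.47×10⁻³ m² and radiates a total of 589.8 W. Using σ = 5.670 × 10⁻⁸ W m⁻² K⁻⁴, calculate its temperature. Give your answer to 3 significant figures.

Area A = 1.47×10⁻³ m².
P = σAT⁴ ⇒ T = (P/(σA))^(1/4) = (589.8/(5.670×10⁻⁸×1.47×10⁻³))^(1/4) = 1.63×10³ K.

T ≈ 1.63×10³ K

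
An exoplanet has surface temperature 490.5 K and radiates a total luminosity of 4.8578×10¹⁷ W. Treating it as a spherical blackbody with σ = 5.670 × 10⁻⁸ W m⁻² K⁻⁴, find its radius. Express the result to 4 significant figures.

R ≈ 3.432×10⁶ m

L = 4πR²σT⁴ ⇒ R = √(L/(4πσT⁴)).
σT⁴ = 3282.00 W/m², so R = √(4.8578×10¹⁷/(4π×3282.00)) = 3.432×10⁶ m.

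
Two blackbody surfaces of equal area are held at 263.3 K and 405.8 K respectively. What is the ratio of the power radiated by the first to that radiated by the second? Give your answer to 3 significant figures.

P₁/P₂ ≈ 0.177

With equal areas, P₁/P₂ = (T₁/T₂)⁴ = (263.3/405.8)⁴ = 0.177.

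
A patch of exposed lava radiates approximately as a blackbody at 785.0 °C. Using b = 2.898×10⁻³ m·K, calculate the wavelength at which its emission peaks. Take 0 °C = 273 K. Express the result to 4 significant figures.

λ_max ≈ 2.739 μm

T = 785.0 °C + 273 = 1058.0 K.
Wien's displacement law: λ_max = b/T = (2.898×10⁻³ m·K)/(1058.0 K) = 2.7391×10⁻⁶ m.
That is 2.739 μm, in the infrared range.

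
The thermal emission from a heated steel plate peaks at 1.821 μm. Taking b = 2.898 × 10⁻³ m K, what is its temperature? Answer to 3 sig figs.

Wien's law gives T = b/λ_max = (2.898×10⁻³ m·K)/(1.821×10⁻⁶ m) = 1.59×10³ K.

T ≈ 1.59×10³ K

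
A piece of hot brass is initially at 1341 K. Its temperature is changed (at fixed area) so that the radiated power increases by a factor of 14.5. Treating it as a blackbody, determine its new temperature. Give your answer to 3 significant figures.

T₂ ≈ 2.62×10³ K

P ∝ T⁴, so T₂/T₁ = (P₂/P₁)^(1/4) = (14.5)^(1/4) = 1.95138.
T₂ = 1341 × 1.95138 = 2.62×10³ K.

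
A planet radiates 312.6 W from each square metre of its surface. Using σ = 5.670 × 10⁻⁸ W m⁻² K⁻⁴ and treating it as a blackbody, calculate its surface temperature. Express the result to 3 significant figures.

T ≈ 272 K

I = σT⁴, so T = (I/σ)^(1/4) = (312.6/(5.670×10⁻⁸))^(1/4) = 272 K.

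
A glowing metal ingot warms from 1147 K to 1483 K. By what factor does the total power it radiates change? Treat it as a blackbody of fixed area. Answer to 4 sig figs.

P ∝ T⁴, so P₂/P₁ = (T₂/T₁)⁴ = (1483/1147)⁴ = (1.29294)⁴ = 2.795.

P₂/P₁ ≈ 2.795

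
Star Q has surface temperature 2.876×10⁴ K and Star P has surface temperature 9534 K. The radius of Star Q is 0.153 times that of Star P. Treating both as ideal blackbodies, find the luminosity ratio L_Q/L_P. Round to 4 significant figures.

L ∝ R²T⁴, so L_Q/L_P = (R_Q/R_P)²(T_Q/T_P)⁴ = (0.153)² × (2.876×10⁴/9534)⁴ = 0.023409 × 82.8047 = 1.938.

L_Q/L_P ≈ 1.938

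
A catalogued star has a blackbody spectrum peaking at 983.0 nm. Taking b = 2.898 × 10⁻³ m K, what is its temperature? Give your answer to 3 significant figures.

Wien's law gives T = b/λ_max = (2.898×10⁻³ m·K)/(9.830×10⁻⁷ m) = 2.95×10³ K.

T ≈ 2.95×10³ K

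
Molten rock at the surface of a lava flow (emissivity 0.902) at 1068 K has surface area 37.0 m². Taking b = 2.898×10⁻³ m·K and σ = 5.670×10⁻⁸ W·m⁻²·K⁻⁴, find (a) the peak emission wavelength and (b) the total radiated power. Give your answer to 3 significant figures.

(a) λ_max = b/T = 2.898×10⁻³/1068 = 2.713×10⁻⁶ m = 2.71×10³ nm.
Area A = 37.0 m².
(b) P = εσAT⁴ = 0.902×5.670×10⁻⁸×37.0×(1068)⁴ = 2.46×10⁶ W.

λ_max ≈ 2.71×10³ nm; P ≈ 2.46×10⁶ W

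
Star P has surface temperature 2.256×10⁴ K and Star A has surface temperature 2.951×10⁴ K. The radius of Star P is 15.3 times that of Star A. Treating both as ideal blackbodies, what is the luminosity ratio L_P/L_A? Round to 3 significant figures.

L_P/L_A ≈ 80.0

L ∝ R²T⁴, so L_P/L_A = (R_P/R_A)²(T_P/T_A)⁴ = (15.3)² × (2.256×10⁴/2.951×10⁴)⁴ = 234.09 × 0.341570 = 80.0.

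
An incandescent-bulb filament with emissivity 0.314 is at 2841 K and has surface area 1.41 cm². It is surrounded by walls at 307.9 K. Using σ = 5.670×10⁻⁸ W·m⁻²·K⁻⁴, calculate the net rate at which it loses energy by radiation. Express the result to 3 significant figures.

Net loss ≈ 164 W

Area A = 1.41 cm² = 1.41×10⁻⁴ m².
Net radiated power P_net = εσA(T⁴ − T₀⁴) = 0.314×5.670×10⁻⁸×1.41×10⁻⁴×(2841⁴ − 307.9⁴).
T⁴ − T₀⁴ = 6.51456×10¹³ − 8.98750×10⁹ = 6.51366×10¹³ K⁴, so P_net = 164 W.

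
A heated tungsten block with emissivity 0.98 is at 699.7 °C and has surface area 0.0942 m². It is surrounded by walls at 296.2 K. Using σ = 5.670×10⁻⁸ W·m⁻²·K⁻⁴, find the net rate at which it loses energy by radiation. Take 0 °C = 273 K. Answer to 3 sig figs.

Net loss ≈ 4.65×10³ W

T = 699.7 °C + 273 = 972.7 K.
Area A = 0.0942 m².
Net radiated power P_net = εσA(T⁴ − T₀⁴) = 0.98×5.670×10⁻⁸×0.0942×(972.7⁴ − 296.2⁴).
T⁴ − T₀⁴ = 8.95191×10¹¹ − 7.69733×10⁹ = 8.87494×10¹¹ K⁴, so P_net = 4.65×10³ W.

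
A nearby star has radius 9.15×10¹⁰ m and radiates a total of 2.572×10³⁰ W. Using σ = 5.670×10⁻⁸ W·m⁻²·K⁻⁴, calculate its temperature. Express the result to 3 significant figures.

Surface area A = 4πR² = 4π(9.15×10¹⁰ m)² = 1.05209×10²³ m².
P = σAT⁴ ⇒ T = (P/(σA))^(1/4) = (2.572×10³⁰/(5.670×10⁻⁸×1.05209×10²³))^(1/4) = 4.56×10³ K.

T ≈ 4.56×10³ K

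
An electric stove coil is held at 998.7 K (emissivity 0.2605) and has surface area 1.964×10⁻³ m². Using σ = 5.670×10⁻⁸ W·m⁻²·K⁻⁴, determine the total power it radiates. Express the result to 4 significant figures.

Area A = 1.964×10⁻³ m².
P = εσAT⁴ = 0.2605 × 5.670×10⁻⁸ × 1.964×10⁻³ × (998.7)⁴ = 28.86 W.

P ≈ 28.86 W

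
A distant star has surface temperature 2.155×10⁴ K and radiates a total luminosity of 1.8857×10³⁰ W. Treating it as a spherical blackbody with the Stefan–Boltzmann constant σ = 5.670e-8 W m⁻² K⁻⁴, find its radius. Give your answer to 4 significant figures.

R ≈ 3.503×10⁹ m

L = 4πR²σT⁴ ⇒ R = √(L/(4πσT⁴)).
σT⁴ = 1.22285×10¹⁰ W/m², so R = √(1.8857×10³⁰/(4π×1.22285×10¹⁰)) = 3.503×10⁹ m.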